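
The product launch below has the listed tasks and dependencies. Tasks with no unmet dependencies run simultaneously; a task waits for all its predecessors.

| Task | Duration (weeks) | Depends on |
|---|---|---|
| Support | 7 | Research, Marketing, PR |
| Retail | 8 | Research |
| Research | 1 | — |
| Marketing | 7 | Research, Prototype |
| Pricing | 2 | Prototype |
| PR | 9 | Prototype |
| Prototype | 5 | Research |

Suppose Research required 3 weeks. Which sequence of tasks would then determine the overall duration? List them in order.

As given, the longest chain is Research→Prototype→PR→Support = 1+5+9+7 = 22, so the finish is 22 weeks.
Since Research is critical, the +2 change carries straight to that chain (now 24 weeks).
The critical path is still Research→Prototype→PR→Support; finish is now 24 weeks.

Research, Prototype, PR, Support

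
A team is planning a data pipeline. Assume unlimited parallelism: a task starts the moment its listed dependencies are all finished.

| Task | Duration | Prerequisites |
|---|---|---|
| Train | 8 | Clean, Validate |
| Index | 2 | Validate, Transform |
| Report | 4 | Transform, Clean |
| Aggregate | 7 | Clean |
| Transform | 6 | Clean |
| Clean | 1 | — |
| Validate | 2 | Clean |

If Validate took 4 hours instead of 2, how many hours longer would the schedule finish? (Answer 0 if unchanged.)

Baseline: Clean→Validate→Train = 1+2+8 = 11 → 11 hours.
Since Validate is critical, the +2 change carries straight to that chain (now 13 hours).
The critical path is still Clean→Validate→Train; finish is now 13 hours.
Change in finish: 13 − 11 = +2 hours.

2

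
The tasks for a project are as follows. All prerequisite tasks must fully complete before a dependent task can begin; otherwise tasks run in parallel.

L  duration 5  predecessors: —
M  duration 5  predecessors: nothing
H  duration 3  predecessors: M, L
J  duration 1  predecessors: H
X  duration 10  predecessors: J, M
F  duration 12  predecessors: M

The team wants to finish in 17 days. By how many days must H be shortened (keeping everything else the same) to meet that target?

Current finish: 19 days; target: 17.
H is on every critical path, so each day cut from H cuts the finish by one (this holds down to a finish of 17).
Need 19 − 17 = 2 days off H → H becomes 1 day, finish becomes 17.

2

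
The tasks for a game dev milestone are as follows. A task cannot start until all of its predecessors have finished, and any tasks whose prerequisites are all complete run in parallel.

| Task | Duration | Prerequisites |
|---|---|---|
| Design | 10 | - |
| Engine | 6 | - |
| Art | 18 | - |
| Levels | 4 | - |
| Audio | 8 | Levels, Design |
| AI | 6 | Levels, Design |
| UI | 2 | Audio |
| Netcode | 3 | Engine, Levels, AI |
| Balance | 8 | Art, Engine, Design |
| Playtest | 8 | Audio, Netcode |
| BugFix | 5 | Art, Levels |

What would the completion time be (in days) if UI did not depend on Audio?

27

Original critical path: Design→AI→Netcode→Playtest = 10+6+3+8 = 27 ⇒ 27 days.
Without Audio→UI, UI's earliest start moves from 18 to 0.
The longest chain is now Design→AI→Netcode→Playtest = 10+6+3+8 = 27, so the game dev milestone takes 27 days.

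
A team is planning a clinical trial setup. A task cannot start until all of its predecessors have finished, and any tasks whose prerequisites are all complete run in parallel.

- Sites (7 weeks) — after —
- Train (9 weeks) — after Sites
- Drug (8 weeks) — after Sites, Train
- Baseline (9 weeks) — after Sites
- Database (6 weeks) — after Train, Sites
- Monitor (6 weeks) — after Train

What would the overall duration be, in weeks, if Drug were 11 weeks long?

27

Critical path before the change: Sites→Train→Drug = 7+9+8 = 24 giving 24 weeks.
Since Drug is critical, the +3 change carries straight to that chain (now 27 weeks).
That remains the longest chain; total 27 weeks.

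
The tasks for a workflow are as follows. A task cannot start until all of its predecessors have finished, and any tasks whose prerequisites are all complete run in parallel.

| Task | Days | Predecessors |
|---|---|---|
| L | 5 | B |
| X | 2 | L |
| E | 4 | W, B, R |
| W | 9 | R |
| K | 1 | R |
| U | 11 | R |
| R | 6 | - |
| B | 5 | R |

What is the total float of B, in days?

1

Critical path: R→W→E = 6+9+4 = 19, so the finish is 19 days.
The longest chain containing B totals 18 days.
So B can slip 12 − 11 = 1 day.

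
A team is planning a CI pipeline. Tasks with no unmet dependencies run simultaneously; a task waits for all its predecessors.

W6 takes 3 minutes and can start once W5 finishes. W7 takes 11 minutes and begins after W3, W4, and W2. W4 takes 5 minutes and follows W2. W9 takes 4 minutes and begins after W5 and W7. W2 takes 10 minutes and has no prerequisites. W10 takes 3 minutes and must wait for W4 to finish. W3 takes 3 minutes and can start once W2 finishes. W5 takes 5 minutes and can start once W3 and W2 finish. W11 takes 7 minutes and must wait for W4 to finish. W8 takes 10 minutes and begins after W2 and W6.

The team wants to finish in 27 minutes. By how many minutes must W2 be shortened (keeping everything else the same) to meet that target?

Current finish: 31 minutes; target: 27.
W2 is on every critical path, so each minute cut from W2 cuts the finish by one (this holds down to a finish of 22).
Need 31 − 27 = 4 minutes off W2 → W2 becomes 6 minutes, finish becomes 27.

4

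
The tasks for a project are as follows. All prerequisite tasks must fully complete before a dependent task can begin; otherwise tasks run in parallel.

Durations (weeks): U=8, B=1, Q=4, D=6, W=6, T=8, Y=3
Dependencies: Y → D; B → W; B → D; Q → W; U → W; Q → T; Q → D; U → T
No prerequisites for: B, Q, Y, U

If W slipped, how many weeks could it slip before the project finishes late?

2

U→T = 8+8 = 16 sets the makespan at 16 weeks.
The longest chain containing W totals 14 weeks.
Slack of W = 10 − 8 = 2 weeks.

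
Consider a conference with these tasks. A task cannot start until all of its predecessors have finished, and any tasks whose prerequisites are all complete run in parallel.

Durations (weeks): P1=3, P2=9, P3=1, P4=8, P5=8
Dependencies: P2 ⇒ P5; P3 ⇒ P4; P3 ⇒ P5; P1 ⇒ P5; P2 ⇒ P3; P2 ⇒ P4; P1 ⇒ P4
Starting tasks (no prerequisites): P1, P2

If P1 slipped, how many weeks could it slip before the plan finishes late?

7

P2→P3→P4 = 9+1+8 = 18 sets the makespan at 18 weeks.
P1 finishes as early as 3 and must finish by 10.
Slack of P1 = 7 − 0 = 7 weeks.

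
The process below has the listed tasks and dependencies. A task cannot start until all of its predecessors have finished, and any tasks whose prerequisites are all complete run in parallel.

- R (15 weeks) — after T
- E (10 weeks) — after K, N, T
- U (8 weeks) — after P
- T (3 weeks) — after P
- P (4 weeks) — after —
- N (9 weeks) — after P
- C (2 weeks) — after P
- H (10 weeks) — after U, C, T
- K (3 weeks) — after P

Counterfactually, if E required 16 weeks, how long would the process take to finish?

29

Actual critical path: P→N→E = 4+9+10 = 23 ⇒ 23 weeks.
Since E is critical, the +6 change carries straight to that chain (now 29 weeks).
No other chain overtakes it, so the finish is 29 weeks.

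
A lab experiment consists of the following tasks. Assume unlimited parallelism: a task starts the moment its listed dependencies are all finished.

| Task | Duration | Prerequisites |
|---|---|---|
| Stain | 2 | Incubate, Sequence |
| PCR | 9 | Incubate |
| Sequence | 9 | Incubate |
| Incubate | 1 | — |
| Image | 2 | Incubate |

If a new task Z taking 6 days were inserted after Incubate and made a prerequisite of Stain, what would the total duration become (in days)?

12

Originally the job takes 12 days.
With Z inserted, Stain now waits for max(Incubate, Sequence, Z).
New critical path: Incubate→Sequence→Stain = 1+9+2 = 12 ⇒ 12 days.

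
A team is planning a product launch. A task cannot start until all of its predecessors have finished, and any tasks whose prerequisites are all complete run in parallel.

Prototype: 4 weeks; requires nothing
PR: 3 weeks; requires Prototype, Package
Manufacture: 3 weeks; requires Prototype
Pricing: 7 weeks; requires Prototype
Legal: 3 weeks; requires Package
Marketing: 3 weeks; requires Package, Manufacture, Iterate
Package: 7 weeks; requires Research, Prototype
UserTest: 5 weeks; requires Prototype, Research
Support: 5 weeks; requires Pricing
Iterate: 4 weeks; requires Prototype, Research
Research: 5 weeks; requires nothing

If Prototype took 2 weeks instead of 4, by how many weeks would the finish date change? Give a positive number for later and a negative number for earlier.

The binding path is Prototype→Pricing→Support = 4+7+5 = 16; finish at 16 weeks.
Since Prototype is critical, the -2 change carries straight to that chain (now 14 weeks).
The binding chain switches to Research→Package→Marketing = 5+7+3 = 15; finish 15 weeks.
Change in finish: 15 − 16 = -1 weeks.

-1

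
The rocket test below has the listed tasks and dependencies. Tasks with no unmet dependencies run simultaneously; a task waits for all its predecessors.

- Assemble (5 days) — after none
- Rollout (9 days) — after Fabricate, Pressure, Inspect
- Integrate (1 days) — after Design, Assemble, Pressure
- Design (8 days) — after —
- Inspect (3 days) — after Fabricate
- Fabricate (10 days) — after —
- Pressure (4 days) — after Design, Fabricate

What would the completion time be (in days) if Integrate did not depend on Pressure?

Original critical path: Fabricate→Pressure→Rollout = 10+4+9 = 23 ⇒ 23 days.
Without Pressure→Integrate, Integrate's earliest start moves from 14 to 8.
New critical path: Fabricate→Pressure→Rollout = 10+4+9 = 23 ⇒ 23 days.

23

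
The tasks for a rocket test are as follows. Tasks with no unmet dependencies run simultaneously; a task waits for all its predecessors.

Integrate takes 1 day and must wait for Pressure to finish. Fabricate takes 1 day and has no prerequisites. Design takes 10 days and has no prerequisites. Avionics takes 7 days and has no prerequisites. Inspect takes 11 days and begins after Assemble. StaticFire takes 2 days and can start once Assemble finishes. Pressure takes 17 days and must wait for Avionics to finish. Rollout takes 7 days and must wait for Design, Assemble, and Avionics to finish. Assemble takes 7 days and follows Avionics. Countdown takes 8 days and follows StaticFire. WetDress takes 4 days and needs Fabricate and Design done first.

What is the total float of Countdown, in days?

1

Critical path: Avionics→Assemble→Inspect = 7+7+11 = 25, so the finish is 25 days.
Longest path through Countdown: 24 days (earliest finish 24, latest finish 25).
So Countdown can slip 25 − 24 = 1 day.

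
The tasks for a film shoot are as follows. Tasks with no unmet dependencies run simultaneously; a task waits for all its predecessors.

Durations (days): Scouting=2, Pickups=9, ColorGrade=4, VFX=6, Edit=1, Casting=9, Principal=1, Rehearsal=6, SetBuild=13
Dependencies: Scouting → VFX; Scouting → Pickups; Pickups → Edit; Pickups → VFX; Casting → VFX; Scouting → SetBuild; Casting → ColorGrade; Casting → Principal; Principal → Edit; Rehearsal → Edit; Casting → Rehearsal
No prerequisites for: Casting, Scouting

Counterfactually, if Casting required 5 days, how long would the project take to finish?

17

Baseline: Scouting→Pickups→VFX = 2+9+6 = 17 → 17 days.
Casting is off the critical path — its longest chain is 16 days, giving 1 of slack.
That remains the longest chain; total 17 days.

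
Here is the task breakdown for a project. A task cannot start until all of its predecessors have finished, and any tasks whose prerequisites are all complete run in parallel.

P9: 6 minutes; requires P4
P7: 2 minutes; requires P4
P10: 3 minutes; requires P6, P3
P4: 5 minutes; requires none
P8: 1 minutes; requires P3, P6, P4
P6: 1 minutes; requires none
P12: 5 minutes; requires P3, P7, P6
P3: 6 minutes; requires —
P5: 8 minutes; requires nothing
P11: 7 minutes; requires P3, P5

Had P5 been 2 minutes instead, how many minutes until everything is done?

The binding path is P5→P11 = 8+7 = 15; finish at 15 minutes.
Since P5 is critical, the -6 change carries straight to that chain (now 9 minutes).
New critical path: P3→P11 = 6+7 = 13 ⇒ 13 minutes.

13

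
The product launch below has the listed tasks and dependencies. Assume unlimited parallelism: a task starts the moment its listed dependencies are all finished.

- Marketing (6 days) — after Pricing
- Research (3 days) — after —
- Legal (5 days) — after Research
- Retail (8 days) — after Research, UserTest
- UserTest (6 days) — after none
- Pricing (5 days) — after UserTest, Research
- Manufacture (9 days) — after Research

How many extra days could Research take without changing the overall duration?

3

Critical path: UserTest→Pricing→Marketing = 6+5+6 = 17, so the finish is 17 days.
Longest path through Research: 14 days (earliest finish 3, latest finish 6).
Float = 17 − 14 = 3.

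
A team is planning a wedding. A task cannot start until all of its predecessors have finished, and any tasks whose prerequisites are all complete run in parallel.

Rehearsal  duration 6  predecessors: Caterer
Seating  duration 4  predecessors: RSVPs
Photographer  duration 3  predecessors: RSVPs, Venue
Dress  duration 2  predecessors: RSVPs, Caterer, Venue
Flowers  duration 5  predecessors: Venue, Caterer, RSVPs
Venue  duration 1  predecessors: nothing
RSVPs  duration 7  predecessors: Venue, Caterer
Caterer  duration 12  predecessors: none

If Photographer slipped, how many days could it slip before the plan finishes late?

Caterer→RSVPs→Flowers = 12+7+5 = 24 sets the makespan at 24 days.
Longest path through Photographer: 22 days (earliest finish 22, latest finish 24).
So Photographer can slip 24 − 22 = 2 days.

2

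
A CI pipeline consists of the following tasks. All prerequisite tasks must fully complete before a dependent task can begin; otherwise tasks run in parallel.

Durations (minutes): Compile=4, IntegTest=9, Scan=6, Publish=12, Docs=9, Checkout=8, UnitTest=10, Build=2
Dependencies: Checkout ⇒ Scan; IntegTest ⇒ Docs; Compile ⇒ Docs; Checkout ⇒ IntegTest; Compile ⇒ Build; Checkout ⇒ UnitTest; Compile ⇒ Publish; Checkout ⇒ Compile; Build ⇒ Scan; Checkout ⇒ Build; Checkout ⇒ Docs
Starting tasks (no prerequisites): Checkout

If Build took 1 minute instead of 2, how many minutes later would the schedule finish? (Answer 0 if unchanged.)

0

The binding path is Checkout→IntegTest→Docs = 8+9+9 = 26; finish at 26 minutes.
Build has 6 minutes of float (longest path through it is 20).
The critical path is still Checkout→IntegTest→Docs; finish is now 26 minutes.
Change in finish: 26 − 26 = +0 minutes.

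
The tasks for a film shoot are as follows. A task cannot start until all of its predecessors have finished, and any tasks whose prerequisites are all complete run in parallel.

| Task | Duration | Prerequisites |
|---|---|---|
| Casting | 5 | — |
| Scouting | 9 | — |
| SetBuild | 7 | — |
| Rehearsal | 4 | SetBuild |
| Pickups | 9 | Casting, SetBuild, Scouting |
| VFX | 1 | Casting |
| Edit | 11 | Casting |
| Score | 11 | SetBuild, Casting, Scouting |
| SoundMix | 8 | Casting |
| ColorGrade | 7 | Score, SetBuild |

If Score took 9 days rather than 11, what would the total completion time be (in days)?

25

Critical path before the change: Scouting→Score→ColorGrade = 9+11+7 = 27 giving 27 days.
Score lies on that path, so at 9 days the path becomes 25 days.
That remains the longest chain; total 25 days.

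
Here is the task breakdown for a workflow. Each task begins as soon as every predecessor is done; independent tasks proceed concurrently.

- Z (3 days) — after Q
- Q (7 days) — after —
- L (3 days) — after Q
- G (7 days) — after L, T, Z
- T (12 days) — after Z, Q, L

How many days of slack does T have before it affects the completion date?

Q→L→T→G = 7+3+12+7 = 29 sets the makespan at 29 days.
Longest path through T: 29 days (earliest finish 22, latest finish 22).
Slack of T = 10 − 10 = 0 days.

0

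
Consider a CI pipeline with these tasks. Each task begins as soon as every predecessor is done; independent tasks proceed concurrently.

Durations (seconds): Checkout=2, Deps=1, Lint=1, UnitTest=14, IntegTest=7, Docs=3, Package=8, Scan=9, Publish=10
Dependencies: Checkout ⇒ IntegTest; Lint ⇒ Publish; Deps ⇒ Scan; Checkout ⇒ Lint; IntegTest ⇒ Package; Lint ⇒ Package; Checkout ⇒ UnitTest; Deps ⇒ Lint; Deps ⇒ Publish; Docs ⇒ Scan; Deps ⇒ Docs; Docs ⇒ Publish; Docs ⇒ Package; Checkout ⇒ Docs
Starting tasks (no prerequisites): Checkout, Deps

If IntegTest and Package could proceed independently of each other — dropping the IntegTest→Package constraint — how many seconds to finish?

With the dependency in place, Checkout→IntegTest→Package = 2+7+8 = 17 sets the finish at 17 seconds.
Without IntegTest→Package, Package's earliest start moves from 9 to 5.
The longest chain is now Checkout→UnitTest = 2+14 = 16, so the plan takes 16 seconds.

16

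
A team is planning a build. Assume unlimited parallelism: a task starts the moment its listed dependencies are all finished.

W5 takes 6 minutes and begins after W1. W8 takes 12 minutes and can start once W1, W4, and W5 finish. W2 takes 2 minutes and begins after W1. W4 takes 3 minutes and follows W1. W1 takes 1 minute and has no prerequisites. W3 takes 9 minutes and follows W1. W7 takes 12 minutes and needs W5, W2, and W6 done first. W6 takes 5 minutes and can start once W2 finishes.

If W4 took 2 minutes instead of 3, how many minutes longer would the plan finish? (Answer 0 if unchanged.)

0

Critical path before the change: W1→W2→W6→W7 = 1+2+5+12 = 20 giving 20 minutes.
W4 is off the critical path — its longest chain is 16 minutes, giving 4 of slack.
That remains the longest chain; total 20 minutes.
Change in finish: 20 − 20 = +0 minutes.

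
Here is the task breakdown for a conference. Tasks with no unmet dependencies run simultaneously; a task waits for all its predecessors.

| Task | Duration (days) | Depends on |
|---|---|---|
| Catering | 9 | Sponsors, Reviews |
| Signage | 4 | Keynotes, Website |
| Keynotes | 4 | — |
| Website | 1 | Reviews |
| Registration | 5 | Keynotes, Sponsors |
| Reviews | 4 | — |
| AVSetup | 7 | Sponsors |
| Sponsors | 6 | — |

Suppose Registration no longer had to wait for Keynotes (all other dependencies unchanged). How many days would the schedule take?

Original critical path: Sponsors→Catering = 6+9 = 15 ⇒ 15 days.
Dropping Keynotes→Registration doesn't change Registration's earliest start (6); another predecessor still binds.
After: Sponsors→Catering = 6+9 = 15 → 15 days.

15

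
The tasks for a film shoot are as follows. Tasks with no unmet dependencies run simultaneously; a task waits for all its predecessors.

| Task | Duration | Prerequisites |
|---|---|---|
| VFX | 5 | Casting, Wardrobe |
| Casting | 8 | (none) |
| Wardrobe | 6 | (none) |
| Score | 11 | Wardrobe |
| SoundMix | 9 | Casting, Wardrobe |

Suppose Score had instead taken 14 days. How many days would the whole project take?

20

The binding path is Wardrobe→Score = 6+11 = 17; finish at 17 days.
Score is on the critical path; changing it to 14 makes that path 20 days.
No other chain overtakes it, so the finish is 20 days.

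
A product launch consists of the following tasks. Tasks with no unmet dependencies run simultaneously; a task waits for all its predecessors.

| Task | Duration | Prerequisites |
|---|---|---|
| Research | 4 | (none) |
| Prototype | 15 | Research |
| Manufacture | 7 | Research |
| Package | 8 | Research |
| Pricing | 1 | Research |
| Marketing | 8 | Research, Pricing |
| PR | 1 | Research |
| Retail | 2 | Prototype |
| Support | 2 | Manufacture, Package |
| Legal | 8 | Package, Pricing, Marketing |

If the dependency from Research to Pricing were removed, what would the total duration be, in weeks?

21

With the dependency in place, Research→Prototype→Retail = 4+15+2 = 21 sets the finish at 21 weeks.
Without Research→Pricing, Pricing's earliest start moves from 4 to 0.
New critical path: Research→Prototype→Retail = 4+15+2 = 21 ⇒ 21 weeks.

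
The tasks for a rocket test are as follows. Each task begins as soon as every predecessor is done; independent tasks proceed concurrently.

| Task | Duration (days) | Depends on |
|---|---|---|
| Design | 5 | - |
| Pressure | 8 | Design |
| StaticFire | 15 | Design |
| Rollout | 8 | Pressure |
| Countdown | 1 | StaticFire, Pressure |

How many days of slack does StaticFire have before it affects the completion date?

0

Design→Pressure→Rollout = 5+8+8 = 21 sets the makespan at 21 days.
The longest chain containing StaticFire totals 21 days.
Slack of StaticFire = 5 − 5 = 0 days.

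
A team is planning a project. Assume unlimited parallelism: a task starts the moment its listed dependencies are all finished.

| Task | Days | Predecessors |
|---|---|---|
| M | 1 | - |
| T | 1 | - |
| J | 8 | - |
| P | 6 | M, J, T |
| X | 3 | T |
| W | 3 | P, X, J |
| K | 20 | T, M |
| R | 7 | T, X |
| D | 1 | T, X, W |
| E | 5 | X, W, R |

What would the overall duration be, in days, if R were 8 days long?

Actual critical path: J→P→W→E = 8+6+3+5 = 22 ⇒ 22 days.
The longest path through R is only 16 days, so R has float 6.
The critical path is still J→P→W→E; finish is now 22 days.

22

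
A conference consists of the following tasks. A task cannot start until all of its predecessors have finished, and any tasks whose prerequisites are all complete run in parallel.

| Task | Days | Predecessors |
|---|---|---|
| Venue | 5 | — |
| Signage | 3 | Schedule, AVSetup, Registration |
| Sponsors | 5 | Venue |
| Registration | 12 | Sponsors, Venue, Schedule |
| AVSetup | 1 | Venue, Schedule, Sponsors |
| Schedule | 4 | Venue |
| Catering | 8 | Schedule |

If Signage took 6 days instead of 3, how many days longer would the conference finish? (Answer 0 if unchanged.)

Critical path before the change: Venue→Sponsors→Registration→Signage = 5+5+12+3 = 25 giving 25 days.
Since Signage is critical, the +3 change carries straight to that chain (now 28 days).
No other chain overtakes it, so the finish is 28 days.
Change in finish: 28 − 25 = +3 days.

3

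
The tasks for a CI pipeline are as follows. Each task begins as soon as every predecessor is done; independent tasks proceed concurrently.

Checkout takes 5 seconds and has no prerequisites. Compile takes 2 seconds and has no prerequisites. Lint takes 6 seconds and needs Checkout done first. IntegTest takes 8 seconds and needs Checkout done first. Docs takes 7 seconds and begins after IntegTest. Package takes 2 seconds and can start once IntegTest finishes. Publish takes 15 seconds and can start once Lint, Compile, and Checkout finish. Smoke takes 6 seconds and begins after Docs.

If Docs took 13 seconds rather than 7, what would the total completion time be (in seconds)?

32

As given, the longest chain is Checkout→IntegTest→Docs→Smoke = 5+8+7+6 = 26, so the finish is 26 seconds.
Since Docs is critical, the +6 change carries straight to that chain (now 32 seconds).
That remains the longest chain; total 32 seconds.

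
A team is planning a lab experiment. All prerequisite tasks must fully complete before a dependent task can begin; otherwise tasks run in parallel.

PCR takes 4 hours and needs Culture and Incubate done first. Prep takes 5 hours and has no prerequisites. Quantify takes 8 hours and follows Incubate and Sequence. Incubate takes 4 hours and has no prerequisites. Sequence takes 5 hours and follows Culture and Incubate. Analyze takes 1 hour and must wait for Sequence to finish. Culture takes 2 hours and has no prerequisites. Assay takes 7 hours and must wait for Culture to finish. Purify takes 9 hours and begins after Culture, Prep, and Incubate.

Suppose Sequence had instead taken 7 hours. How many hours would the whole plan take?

Critical path before the change: Incubate→Sequence→Quantify = 4+5+8 = 17 giving 17 hours.
Since Sequence is critical, the +2 change carries straight to that chain (now 19 hours).
The critical path is still Incubate→Sequence→Quantify; finish is now 19 hours.

19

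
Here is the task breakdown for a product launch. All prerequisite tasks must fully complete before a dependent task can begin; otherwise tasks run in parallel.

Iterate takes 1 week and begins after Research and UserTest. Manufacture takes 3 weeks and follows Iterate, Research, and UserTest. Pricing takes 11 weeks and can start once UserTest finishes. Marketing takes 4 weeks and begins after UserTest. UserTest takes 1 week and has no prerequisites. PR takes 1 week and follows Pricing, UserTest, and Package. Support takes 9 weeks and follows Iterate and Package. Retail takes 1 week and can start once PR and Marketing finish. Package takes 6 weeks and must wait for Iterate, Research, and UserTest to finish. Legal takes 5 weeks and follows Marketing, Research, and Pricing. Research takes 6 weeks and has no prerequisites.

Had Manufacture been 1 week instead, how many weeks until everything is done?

22

Critical path before the change: Research→Iterate→Package→Support = 6+1+6+9 = 22 giving 22 weeks.
The longest path through Manufacture is only 10 weeks, so Manufacture has float 12.
The critical path is still Research→Iterate→Package→Support; finish is now 22 weeks.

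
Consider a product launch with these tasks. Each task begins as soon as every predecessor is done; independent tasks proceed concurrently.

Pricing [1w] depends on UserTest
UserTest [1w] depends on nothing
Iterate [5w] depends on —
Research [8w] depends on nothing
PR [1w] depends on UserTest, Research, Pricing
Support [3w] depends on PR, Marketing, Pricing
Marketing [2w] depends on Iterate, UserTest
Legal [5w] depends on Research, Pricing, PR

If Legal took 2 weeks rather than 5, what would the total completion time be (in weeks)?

12

As given, the longest chain is Research→PR→Legal = 8+1+5 = 14, so the finish is 14 weeks.
Legal is on the critical path; changing it to 2 makes that path 11 weeks.
New critical path: Research→PR→Support = 8+1+3 = 12 ⇒ 12 weeks.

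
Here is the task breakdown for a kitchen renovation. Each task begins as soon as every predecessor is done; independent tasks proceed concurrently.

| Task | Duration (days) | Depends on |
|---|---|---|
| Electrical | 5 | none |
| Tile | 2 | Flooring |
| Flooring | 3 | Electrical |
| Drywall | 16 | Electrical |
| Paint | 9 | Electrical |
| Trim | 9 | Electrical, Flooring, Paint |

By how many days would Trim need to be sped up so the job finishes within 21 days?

2

Current finish: 23 days; target: 21.
Trim is on every critical path, so each day cut from Trim cuts the finish by one (this holds down to a finish of 21).
Need 23 − 21 = 2 days off Trim → Trim becomes 7 days, finish becomes 21.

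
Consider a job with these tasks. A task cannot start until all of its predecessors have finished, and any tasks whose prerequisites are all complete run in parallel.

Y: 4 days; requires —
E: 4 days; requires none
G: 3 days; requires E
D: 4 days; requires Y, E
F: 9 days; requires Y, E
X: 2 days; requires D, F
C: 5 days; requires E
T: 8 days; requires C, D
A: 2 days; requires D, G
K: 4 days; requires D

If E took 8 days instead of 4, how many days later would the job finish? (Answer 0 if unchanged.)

Critical path before the change: E→C→T = 4+5+8 = 17 giving 17 days.
E lies on that path, so at 8 days the path becomes 21 days.
The critical path is still E→C→T; finish is now 21 days.
Change in finish: 21 − 17 = +4 days.

4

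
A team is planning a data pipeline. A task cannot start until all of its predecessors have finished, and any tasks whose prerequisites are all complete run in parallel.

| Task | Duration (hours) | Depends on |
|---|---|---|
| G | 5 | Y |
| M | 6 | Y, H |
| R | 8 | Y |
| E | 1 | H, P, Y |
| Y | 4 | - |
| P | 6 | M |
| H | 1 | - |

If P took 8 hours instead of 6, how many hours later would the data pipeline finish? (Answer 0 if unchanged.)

2

As given, the longest chain is Y→M→P→E = 4+6+6+1 = 17, so the finish is 17 hours.
P lies on that path, so at 8 hours the path becomes 19 hours.
That remains the longest chain; total 19 hours.
Change in finish: 19 − 17 = +2 hours.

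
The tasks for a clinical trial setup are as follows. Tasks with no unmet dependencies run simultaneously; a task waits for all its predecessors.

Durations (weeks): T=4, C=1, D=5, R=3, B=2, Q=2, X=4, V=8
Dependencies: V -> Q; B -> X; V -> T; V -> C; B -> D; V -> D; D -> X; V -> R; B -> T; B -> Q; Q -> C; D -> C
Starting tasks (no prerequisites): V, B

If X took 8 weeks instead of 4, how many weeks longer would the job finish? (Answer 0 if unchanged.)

Critical path before the change: V→D→X = 8+5+4 = 17 giving 17 weeks.
Since X is critical, the +4 change carries straight to that chain (now 21 weeks).
That remains the longest chain; total 21 weeks.
Change in finish: 21 − 17 = +4 weeks.

4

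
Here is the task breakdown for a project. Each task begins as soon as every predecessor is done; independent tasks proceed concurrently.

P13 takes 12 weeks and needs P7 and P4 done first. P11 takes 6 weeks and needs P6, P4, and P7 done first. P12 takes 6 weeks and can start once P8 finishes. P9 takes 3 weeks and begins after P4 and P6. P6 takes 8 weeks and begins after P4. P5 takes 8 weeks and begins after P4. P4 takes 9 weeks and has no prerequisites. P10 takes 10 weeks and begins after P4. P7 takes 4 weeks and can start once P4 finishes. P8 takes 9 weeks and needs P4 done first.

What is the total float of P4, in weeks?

P4→P7→P13 = 9+4+12 = 25 sets the makespan at 25 weeks.
P4 finishes as early as 9 and must finish by 9.
Slack of P4 = 0 − 0 = 0 weeks.

0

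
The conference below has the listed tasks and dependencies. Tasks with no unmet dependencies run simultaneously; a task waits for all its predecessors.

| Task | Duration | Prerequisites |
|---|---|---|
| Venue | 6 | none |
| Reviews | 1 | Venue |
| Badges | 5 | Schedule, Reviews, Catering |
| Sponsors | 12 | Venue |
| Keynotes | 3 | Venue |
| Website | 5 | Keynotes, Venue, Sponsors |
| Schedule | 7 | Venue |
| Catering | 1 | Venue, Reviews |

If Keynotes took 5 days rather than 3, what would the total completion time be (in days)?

The binding path is Venue→Sponsors→Website = 6+12+5 = 23; finish at 23 days.
Keynotes is off the critical path — its longest chain is 14 days, giving 9 of slack.
No other chain overtakes it, so the finish is 23 days.

23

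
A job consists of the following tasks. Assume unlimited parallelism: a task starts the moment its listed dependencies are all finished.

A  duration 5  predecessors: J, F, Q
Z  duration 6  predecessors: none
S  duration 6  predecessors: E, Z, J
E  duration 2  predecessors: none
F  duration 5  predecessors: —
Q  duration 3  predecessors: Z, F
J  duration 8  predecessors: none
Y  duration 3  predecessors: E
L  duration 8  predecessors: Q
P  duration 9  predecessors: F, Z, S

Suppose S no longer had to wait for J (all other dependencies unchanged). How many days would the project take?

21

Before: longest chain J→S→P = 8+6+9 = 23, finish 23.
Without J→S, S's earliest start moves from 8 to 6.
New critical path: Z→S→P = 6+6+9 = 21 ⇒ 21 days.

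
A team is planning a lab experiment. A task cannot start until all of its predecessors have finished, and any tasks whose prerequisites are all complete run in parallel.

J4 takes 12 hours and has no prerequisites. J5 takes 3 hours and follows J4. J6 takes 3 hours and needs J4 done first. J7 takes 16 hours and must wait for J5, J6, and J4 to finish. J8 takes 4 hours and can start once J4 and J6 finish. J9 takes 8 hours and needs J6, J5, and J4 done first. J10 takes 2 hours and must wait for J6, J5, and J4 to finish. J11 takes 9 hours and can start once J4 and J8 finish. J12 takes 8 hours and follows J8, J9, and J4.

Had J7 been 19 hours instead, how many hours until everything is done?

34

As given, the longest chain is J4→J5→J7 = 12+3+16 = 31, so the finish is 31 hours.
J7 lies on that path, so at 19 hours the path becomes 34 hours.
That remains the longest chain; total 34 hours.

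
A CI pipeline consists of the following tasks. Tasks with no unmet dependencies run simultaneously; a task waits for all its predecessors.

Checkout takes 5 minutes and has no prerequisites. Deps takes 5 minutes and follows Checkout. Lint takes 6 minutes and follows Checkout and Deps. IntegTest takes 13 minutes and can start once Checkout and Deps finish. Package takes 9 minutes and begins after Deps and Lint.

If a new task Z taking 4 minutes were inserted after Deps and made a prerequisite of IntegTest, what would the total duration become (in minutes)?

Originally the schedule takes 25 minutes.
With Z inserted, IntegTest now waits for max(Checkout, Deps, Z).
New critical path: Checkout→Deps→Z→IntegTest = 5+5+4+13 = 27 ⇒ 27 minutes.

27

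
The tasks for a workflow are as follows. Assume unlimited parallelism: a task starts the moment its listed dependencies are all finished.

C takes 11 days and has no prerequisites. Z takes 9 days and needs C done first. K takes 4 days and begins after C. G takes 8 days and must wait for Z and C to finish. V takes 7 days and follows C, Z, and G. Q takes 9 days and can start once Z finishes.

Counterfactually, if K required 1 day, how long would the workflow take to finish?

Critical path before the change: C→Z→G→V = 11+9+8+7 = 35 giving 35 days.
The longest path through K is only 15 days, so K has float 20.
The critical path is still C→Z→G→V; finish is now 35 days.

35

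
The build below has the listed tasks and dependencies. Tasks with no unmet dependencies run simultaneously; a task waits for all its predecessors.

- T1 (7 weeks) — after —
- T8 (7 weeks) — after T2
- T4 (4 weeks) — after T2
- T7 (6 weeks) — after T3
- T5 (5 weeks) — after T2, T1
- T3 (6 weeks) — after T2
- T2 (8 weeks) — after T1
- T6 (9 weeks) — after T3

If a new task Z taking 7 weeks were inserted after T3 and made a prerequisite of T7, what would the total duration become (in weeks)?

Originally the build takes 30 weeks.
With Z inserted, T7 now waits for max(T3, Z).
New critical path: T1→T2→T3→Z→T7 = 7+8+6+7+6 = 34 ⇒ 34 weeks.

34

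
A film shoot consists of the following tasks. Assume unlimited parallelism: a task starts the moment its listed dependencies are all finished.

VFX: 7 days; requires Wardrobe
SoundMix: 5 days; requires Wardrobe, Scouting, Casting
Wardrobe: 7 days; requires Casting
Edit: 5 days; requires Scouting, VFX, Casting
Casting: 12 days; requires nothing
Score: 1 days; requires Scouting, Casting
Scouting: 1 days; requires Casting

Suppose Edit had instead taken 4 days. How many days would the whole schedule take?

30

The binding path is Casting→Wardrobe→VFX→Edit = 12+7+7+5 = 31; finish at 31 days.
Edit is on the critical path; changing it to 4 makes that path 30 days.
That remains the longest chain; total 30 days.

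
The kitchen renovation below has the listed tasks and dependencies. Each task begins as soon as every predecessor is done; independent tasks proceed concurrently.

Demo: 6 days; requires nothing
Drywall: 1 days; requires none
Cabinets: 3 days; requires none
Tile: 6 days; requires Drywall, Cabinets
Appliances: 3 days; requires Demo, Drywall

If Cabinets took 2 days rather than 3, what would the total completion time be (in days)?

9

As given, the longest chain is Cabinets→Tile = 3+6 = 9, so the finish is 9 days.
Since Cabinets is critical, the -1 change carries straight to that chain (now 8 days).
The binding chain switches to Demo→Appliances = 6+3 = 9; finish 9 days.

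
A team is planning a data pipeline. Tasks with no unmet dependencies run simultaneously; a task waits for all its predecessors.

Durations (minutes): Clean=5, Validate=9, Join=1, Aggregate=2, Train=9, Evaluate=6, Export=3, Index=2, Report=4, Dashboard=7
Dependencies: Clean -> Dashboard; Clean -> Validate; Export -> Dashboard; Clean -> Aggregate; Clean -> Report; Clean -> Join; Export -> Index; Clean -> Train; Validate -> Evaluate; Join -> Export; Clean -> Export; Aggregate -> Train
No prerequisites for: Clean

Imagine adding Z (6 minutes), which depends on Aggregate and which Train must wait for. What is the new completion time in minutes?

22

Originally the job takes 20 minutes.
With Z inserted, Train now waits for max(Clean, Aggregate, Z).
New critical path: Clean→Aggregate→Z→Train = 5+2+6+9 = 22 ⇒ 22 minutes.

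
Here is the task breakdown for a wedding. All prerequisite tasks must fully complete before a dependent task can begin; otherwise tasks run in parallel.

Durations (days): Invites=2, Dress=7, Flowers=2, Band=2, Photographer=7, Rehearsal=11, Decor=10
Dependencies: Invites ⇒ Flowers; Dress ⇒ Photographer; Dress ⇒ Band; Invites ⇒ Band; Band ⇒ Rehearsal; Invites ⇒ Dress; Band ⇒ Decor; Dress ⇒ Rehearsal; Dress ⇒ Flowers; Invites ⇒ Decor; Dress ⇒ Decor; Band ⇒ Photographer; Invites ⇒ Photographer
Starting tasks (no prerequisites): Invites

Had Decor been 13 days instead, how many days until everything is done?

24

As given, the longest chain is Invites→Dress→Band→Rehearsal = 2+7+2+11 = 22, so the finish is 22 days.
Decor has 1 day of float (longest path through it is 21).
The binding chain switches to Invites→Dress→Band→Decor = 2+7+2+13 = 24; finish 24 days.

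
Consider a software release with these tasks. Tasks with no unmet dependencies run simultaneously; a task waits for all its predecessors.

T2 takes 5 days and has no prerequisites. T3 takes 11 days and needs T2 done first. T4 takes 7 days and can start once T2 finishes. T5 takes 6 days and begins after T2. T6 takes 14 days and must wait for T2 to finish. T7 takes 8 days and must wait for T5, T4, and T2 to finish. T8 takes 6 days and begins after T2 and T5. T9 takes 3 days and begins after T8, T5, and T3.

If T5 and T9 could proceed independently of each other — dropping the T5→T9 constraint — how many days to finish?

20

Original critical path: T2→T4→T7 = 5+7+8 = 20 ⇒ 20 days.
Dropping T5→T9 doesn't change T9's earliest start (17); another predecessor still binds.
The longest chain is now T2→T4→T7 = 5+7+8 = 20, so the job takes 20 days.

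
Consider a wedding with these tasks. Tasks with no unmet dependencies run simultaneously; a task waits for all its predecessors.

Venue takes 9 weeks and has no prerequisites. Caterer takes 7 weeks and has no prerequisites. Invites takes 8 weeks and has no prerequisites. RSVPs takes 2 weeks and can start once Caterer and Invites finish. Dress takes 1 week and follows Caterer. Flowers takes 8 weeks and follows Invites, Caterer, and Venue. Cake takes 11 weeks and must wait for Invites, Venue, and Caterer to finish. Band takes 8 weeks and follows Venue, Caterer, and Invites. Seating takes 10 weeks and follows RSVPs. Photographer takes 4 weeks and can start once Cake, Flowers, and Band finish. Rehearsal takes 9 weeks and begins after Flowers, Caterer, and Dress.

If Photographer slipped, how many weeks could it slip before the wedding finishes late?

2

The longest chain is Venue→Flowers→Rehearsal = 9+8+9 = 26; overall finish 26 weeks.
The longest chain containing Photographer totals 24 weeks.
Float = 26 − 24 = 2.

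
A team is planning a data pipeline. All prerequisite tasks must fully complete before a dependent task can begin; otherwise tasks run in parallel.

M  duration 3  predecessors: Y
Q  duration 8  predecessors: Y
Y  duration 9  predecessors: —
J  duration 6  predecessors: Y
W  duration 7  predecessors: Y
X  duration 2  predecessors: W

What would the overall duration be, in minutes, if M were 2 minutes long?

18

Actual critical path: Y→W→X = 9+7+2 = 18 ⇒ 18 minutes.
M is off the critical path — its longest chain is 12 minutes, giving 6 of slack.
No other chain overtakes it, so the finish is 18 minutes.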